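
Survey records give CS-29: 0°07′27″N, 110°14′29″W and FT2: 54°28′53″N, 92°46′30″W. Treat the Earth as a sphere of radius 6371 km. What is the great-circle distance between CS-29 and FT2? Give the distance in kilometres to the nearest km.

CS-29: φ = +0.12417°, λ = -110.24139°
FT2: φ = +54.48139°, λ = -92.77500°
Δφ = 54.3572°,  Δλ = 17.4664°
a = sin²(Δφ/2) + cos φ₁ cos φ₂ sin²(Δλ/2) = 0.222028
c = 2·arcsin(√a) = 0.981299 rad = 56.2243°
d = R·c = 6371 × 0.981299 = 6251.9 km

6252 km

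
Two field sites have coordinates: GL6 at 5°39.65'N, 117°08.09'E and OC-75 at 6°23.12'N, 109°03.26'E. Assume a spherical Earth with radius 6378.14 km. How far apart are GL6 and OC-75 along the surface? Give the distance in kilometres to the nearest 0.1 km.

898.2 km

GL6: φ = +5.66083°, λ = +117.13483°
OC-75: φ = +6.38533°, λ = +109.05433°
Δφ = 0.7245°,  Δλ = -8.0805°
a = sin²(Δφ/2) + cos φ₁ cos φ₂ sin²(Δλ/2) = 0.004949
c = 2·arcsin(√a) = 0.140819 rad = 8.0684°
d = R·c = 6378.14 × 0.140819 = 898.2 km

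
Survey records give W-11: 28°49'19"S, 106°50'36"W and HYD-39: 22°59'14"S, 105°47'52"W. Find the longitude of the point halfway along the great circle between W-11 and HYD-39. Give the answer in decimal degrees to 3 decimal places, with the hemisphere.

106.308°W

W-11: φ = -28.82194°, λ = -106.84333°
HYD-39: φ = -22.98722°, λ = -105.79778°
Bx = cos φ₂ cos Δλ = 0.920439,  By = cos φ₂ sin Δλ = 0.016798
φₘ = atan2(sin φ₁ + sin φ₂, √((cos φ₁ + Bx)² + By²)) = -25.90552°
λₘ = λ₁ + atan2(By, cos φ₁ + Bx) = -106.30762°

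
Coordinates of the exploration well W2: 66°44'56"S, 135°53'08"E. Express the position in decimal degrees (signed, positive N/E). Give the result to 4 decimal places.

lat: 66.7489° S → -66.7489°
lon: 135.8856° E → +135.8856°

-66.7489°, +135.8856°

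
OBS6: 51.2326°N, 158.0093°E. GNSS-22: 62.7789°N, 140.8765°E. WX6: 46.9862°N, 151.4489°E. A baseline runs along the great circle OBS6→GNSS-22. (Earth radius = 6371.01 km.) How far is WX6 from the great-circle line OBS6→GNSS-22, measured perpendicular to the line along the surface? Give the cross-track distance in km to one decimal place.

660.4 km

δ₁₃ = central angle OBS6→WX6 = 0.105331 rad  (haversine)
θ₁₃ = bearing OBS6→WX6 = 227.843°,  θ₁₂ = bearing OBS6→GNSS-22 = 328.040°
dₓₜ = R·arcsin(sin δ₁₃ · sin(θ₁₃ − θ₁₂)) = 6371.01·arcsin(0.10514·sin(-100.197°)) = -660.425 km
|dₓₜ| = 660.425 km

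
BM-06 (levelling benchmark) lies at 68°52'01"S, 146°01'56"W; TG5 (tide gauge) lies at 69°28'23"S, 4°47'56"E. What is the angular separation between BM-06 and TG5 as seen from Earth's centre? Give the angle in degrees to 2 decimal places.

40.26°

BM-06: φ = -68.86694°, λ = -146.03222°
TG5: φ = -69.47306°, λ = +4.79889°
Δφ = -0.6061°,  Δλ = 150.8311°
a = sin²(Δφ/2) + cos φ₁ cos φ₂ sin²(Δλ/2) = 0.118433
c = 2·arcsin(√a) = 0.702647 rad = 40.2587°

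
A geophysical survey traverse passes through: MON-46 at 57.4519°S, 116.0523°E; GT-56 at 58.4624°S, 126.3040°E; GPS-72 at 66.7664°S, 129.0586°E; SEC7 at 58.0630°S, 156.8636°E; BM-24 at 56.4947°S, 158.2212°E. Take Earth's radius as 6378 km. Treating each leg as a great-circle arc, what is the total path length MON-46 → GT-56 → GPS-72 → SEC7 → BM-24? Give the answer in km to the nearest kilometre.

MON-46→GT-56: c = 0.096454 rad, d = 615.18 km
GT-56→GPS-72: c = 0.146574 rad, d = 934.85 km
GPS-72→SEC7: c = 0.267664 rad, d = 1707.16 km
SEC7→BM-24: c = 0.030219 rad, d = 192.74 km
Total = 615.18 + 934.85 + 1707.16 + 192.74 = 3449.93 km

3450 km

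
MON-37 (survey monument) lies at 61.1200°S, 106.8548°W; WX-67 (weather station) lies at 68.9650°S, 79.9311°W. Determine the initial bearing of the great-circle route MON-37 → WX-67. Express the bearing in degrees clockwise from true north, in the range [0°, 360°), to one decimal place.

136.4°

Δλ = 26.9237°
y = sin Δλ · cos φ₂ = 0.162528
x = cos φ₁ sin φ₂ − sin φ₁ cos φ₂ cos Δλ = -0.170560
θ = atan2(y, x) = 136.3813° → 136.3813° (mod 360°)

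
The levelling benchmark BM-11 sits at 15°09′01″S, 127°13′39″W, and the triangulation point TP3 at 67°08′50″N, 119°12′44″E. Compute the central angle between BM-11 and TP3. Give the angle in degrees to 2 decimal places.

113.00°

BM-11: φ = -15.15028°, λ = -127.22750°
TP3: φ = +67.14722°, λ = +119.21222°
Δφ = 82.2975°,  Δλ = -113.5603°
a = sin²(Δφ/2) + cos φ₁ cos φ₂ sin²(Δλ/2) = 0.695338
c = 2·arcsin(√a) = 1.972162 rad = 112.9966°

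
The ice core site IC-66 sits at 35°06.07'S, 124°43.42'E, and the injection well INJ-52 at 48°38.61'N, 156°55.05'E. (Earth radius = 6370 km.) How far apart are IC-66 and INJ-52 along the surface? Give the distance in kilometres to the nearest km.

IC-66: φ = -35.10117°, λ = +124.72367°
INJ-52: φ = +48.64350°, λ = +156.91750°
Δφ = 83.7447°,  Δλ = 32.1938°
a = sin²(Δφ/2) + cos φ₁ cos φ₂ sin²(Δλ/2) = 0.487077
c = 2·arcsin(√a) = 1.544948 rad = 88.5190°
d = R·c = 6370 × 1.544948 = 9841.3 km

9841 km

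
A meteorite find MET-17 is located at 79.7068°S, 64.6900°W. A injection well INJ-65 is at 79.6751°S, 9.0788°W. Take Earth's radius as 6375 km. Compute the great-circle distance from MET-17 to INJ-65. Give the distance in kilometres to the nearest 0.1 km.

1065.6 km

Δφ = 0.0317°,  Δλ = 55.6112°
a = sin²(Δφ/2) + cos φ₁ cos φ₂ sin²(Δλ/2) = 0.006969
c = 2·arcsin(√a) = 0.167153 rad = 9.5772°
d = R·c = 6375 × 0.167153 = 1065.6 km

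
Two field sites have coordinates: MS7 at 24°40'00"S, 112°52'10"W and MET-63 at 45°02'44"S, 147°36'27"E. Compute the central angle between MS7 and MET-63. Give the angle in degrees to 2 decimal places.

79.10°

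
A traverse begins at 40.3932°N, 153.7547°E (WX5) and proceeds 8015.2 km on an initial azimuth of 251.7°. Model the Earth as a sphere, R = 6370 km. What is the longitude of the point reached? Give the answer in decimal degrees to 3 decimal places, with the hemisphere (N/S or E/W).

89.093°E

δ = d/R = 8015.2/6370 = 1.258273 rad
φ₂ = arcsin(sin φ₁ cos δ + cos φ₁ sin δ cos θ)
   = arcsin(0.64803·0.30746 + 0.76162·0.95156·-0.31399) = -1.62250°
λ₂ = λ₁ + atan2(sin θ sin δ cos φ₁, cos δ − sin φ₁ sin φ₂) = 89.09276°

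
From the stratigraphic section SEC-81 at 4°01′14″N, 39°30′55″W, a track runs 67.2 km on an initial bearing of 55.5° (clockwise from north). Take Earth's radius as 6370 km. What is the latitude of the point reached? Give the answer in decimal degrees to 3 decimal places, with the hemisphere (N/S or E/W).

SEC-81: φ = +4.02056°, λ = -39.51528°
δ = d/R = 67.2/6370 = 0.010549 rad
φ₂ = arcsin(sin φ₁ cos δ + cos φ₁ sin δ cos θ)
   = arcsin(0.07011·0.99994 + 0.99754·0.01055·0.56641) = 4.36276°
λ₂ = λ₁ + atan2(sin θ sin δ cos φ₁, cos δ − sin φ₁ sin φ₂) = -39.01570°

4.363°N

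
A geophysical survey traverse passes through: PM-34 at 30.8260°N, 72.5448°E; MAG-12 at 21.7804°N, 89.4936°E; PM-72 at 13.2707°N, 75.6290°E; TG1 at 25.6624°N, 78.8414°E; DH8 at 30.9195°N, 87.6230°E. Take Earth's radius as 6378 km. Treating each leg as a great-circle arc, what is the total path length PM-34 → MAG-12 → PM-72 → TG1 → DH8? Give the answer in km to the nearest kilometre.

6173 km

PM-34→MAG-12: c = 0.308046 rad, d = 1964.72 km
MAG-12→PM-72: c = 0.274142 rad, d = 1748.48 km
PM-72→TG1: c = 0.222609 rad, d = 1419.80 km
TG1→DH8: c = 0.163098 rad, d = 1040.24 km
Total = 1964.72 + 1748.48 + 1419.80 + 1040.24 = 6173.23 km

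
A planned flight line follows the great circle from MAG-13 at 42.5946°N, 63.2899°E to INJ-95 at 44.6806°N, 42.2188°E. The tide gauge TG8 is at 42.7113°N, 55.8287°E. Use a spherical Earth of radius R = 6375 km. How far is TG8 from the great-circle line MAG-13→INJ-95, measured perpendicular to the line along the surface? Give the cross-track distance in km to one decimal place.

119.1 km

δ₁₃ = central angle MAG-13→TG8 = 0.095765 rad  (haversine)
θ₁₃ = bearing MAG-13→TG8 = 273.746°,  θ₁₂ = bearing MAG-13→INJ-95 = 285.017°
dₓₜ = R·arcsin(sin δ₁₃ · sin(θ₁₃ − θ₁₂)) = 6375·arcsin(0.09562·sin(-11.270°)) = -119.142 km
|dₓₜ| = 119.142 km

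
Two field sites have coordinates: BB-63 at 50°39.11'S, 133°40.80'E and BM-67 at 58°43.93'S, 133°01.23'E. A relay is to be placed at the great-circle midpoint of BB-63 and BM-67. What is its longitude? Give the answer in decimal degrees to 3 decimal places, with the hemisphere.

BB-63: φ = -50.65183°, λ = +133.68000°
BM-67: φ = -58.73217°, λ = +133.02050°
Bx = cos φ₂ cos Δλ = 0.519005,  By = cos φ₂ sin Δλ = -0.005974
φₘ = atan2(sin φ₁ + sin φ₂, √((cos φ₁ + Bx)² + By²)) = -54.69244°
λₘ = λ₁ + atan2(By, cos φ₁ + Bx) = 133.38314°

133.383°E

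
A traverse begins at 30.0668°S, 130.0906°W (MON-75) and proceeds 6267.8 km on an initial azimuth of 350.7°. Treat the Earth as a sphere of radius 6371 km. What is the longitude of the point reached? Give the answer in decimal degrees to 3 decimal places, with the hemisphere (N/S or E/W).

138.678°W

δ = d/R = 6267.8/6371 = 0.983802 rad
φ₂ = arcsin(sin φ₁ cos δ + cos φ₁ sin δ cos θ)
   = arcsin(-0.50101·0.55386 + 0.86544·0.83261·0.98686) = 25.69710°
λ₂ = λ₁ + atan2(sin θ sin δ cos φ₁, cos δ − sin φ₁ sin φ₂) = -138.67817°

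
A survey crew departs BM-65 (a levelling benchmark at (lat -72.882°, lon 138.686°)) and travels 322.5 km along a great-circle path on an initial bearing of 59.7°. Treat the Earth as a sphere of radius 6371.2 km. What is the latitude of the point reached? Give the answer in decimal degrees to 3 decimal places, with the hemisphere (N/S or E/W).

71.256°S

δ = d/R = 322.5/6371.2 = 0.050618 rad
φ₂ = arcsin(sin φ₁ cos δ + cos φ₁ sin δ cos θ)
   = arcsin(-0.95570·0.99872 + 0.29434·0.05060·0.50453) = -71.25581°
λ₂ = λ₁ + atan2(sin θ sin δ cos φ₁, cos δ − sin φ₁ sin φ₂) = 146.49927°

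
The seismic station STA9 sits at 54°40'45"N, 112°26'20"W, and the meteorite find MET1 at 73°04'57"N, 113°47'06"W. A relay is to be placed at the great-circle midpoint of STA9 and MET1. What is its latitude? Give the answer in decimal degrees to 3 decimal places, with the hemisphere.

63.882°N

STA9: φ = +54.67917°, λ = -112.43889°
MET1: φ = +73.08250°, λ = -113.78500°
Bx = cos φ₂ cos Δλ = 0.290914,  By = cos φ₂ sin Δλ = -0.006836
φₘ = atan2(sin φ₁ + sin φ₂, √((cos φ₁ + Bx)² + By²)) = 63.88223°
λₘ = λ₁ + atan2(By, cos φ₁ + Bx) = -112.88956°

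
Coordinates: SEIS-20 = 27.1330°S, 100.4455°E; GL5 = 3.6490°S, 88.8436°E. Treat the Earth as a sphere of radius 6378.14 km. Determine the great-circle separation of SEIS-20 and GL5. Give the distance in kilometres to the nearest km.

2891 km

Δφ = 23.4840°,  Δλ = -11.6019°
a = sin²(Δφ/2) + cos φ₁ cos φ₂ sin²(Δλ/2) = 0.050487
c = 2·arcsin(√a) = 0.453258 rad = 25.9698°
d = R·c = 6378.14 × 0.453258 = 2890.9 km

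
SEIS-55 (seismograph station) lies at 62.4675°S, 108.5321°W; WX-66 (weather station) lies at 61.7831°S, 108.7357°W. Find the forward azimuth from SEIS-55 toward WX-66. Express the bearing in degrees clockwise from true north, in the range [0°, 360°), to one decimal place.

352.0°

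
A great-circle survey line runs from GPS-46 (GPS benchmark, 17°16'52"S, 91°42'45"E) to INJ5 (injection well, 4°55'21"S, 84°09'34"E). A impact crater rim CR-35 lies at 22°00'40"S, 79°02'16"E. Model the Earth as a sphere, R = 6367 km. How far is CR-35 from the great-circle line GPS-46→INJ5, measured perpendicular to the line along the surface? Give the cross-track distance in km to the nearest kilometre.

GPS-46: φ = -17.28111°, λ = +91.71250°
INJ5: φ = -4.92250°, λ = +84.15944°
CR-35: φ = -22.01111°, λ = +79.03778°
δ₁₃ = central angle GPS-46→CR-35 = 0.223977 rad  (haversine)
θ₁₃ = bearing GPS-46→CR-35 = 246.329°,  θ₁₂ = bearing GPS-46→INJ5 = 328.230°
dₓₜ = R·arcsin(sin δ₁₃ · sin(θ₁₃ − θ₁₂)) = 6367·arcsin(0.22211·sin(-81.900°)) = -1411.597 km
|dₓₜ| = 1411.597 km

1412 km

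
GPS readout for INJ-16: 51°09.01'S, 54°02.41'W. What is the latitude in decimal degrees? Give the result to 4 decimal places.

51° + 9.01′/60 = 51 + 0.15017 = 51.1502°

51.1502°S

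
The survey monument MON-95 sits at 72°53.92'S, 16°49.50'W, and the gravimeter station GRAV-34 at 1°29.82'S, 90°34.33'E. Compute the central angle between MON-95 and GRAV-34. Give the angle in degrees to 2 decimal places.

93.61°

MON-95: φ = -72.89867°, λ = -16.82500°
GRAV-34: φ = -1.49700°, λ = +90.57217°
Δφ = 71.4017°,  Δλ = 107.3972°
a = sin²(Δφ/2) + cos φ₁ cos φ₂ sin²(Δλ/2) = 0.531462
c = 2·arcsin(√a) = 1.633761 rad = 93.6076°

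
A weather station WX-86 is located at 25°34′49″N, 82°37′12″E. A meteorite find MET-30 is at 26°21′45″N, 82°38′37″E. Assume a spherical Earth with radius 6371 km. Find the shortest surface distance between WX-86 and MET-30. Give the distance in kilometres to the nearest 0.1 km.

WX-86: φ = +25.58028°, λ = +82.62000°
MET-30: φ = +26.36250°, λ = +82.64361°
Δφ = 0.7822°,  Δλ = 0.0236°
a = sin²(Δφ/2) + cos φ₁ cos φ₂ sin²(Δλ/2) = 0.000047
c = 2·arcsin(√a) = 0.013657 rad = 0.7825°
d = R·c = 6371 × 0.013657 = 87.0 km

87.0 km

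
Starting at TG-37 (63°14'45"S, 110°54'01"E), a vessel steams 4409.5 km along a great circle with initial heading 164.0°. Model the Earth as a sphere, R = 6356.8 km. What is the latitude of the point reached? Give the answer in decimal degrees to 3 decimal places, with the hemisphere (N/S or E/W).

TG-37: φ = -63.24583°, λ = +110.90028°
δ = d/R = 4409.5/6356.8 = 0.693667 rad
φ₂ = arcsin(sin φ₁ cos δ + cos φ₁ sin δ cos θ)
   = arcsin(-0.89295·0.76891 + 0.45016·0.63936·-0.96126) = -74.42072°
λ₂ = λ₁ + atan2(sin θ sin δ cos φ₁, cos δ − sin φ₁ sin φ₂) = -110.10905°

74.421°S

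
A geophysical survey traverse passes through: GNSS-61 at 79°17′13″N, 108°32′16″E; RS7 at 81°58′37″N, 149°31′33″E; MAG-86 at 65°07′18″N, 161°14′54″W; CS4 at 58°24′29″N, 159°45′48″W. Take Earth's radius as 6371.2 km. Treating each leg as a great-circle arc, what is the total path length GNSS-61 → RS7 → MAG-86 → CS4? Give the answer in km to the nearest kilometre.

3809 km

GNSS-61: φ = +79.28694°, λ = +108.53778°
RS7: φ = +81.97694°, λ = +149.52583°
MAG-86: φ = +65.12167°, λ = -161.24833°
CS4: φ = +58.40806°, λ = -159.76333°
GNSS-61→RS7: c = 0.122244 rad, d = 778.84 km
RS7→MAG-86: c = 0.357798 rad, d = 2279.60 km
MAG-86→CS4: c = 0.117806 rad, d = 750.57 km
Total = 778.84 + 2279.60 + 750.57 = 3809.01 km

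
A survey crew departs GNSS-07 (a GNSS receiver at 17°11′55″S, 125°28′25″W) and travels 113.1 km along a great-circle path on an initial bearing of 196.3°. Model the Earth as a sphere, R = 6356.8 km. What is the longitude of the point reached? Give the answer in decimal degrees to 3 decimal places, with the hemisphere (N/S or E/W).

125.775°W

GNSS-07: φ = -17.19861°, λ = -125.47361°
δ = d/R = 113.1/6356.8 = 0.017792 rad
φ₂ = arcsin(sin φ₁ cos δ + cos φ₁ sin δ cos θ)
   = arcsin(-0.29568·0.99984 + 0.95529·0.01779·-0.95981) = -18.17681°
λ₂ = λ₁ + atan2(sin θ sin δ cos φ₁, cos δ − sin φ₁ sin φ₂) = -125.77474°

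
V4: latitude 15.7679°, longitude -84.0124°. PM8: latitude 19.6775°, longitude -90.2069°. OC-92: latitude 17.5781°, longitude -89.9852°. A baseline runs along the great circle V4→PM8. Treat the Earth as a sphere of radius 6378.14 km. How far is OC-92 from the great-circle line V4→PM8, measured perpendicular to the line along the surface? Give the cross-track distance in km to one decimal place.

δ₁₃ = central angle V4→OC-92 = 0.104732 rad  (haversine)
θ₁₃ = bearing V4→OC-92 = 288.398°,  θ₁₂ = bearing V4→PM8 = 304.441°
dₓₜ = R·arcsin(sin δ₁₃ · sin(θ₁₃ − θ₁₂)) = 6378.14·arcsin(0.10454·sin(-16.043°)) = -184.297 km
|dₓₜ| = 184.297 km

184.3 km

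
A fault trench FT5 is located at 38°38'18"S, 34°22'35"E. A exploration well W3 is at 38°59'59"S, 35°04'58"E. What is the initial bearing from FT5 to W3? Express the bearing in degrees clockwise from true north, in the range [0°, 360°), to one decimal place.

123.5°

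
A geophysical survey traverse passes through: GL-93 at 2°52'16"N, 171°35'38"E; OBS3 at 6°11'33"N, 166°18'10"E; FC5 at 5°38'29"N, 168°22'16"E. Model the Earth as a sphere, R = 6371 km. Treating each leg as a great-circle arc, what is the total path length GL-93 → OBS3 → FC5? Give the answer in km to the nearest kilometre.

930 km

GL-93: φ = +2.87111°, λ = +171.59389°
OBS3: φ = +6.19250°, λ = +166.30278°
FC5: φ = +5.64139°, λ = +168.37111°
GL-93→OBS3: c = 0.108778 rad, d = 693.03 km
OBS3→FC5: c = 0.037173 rad, d = 236.83 km
Total = 693.03 + 236.83 = 929.86 km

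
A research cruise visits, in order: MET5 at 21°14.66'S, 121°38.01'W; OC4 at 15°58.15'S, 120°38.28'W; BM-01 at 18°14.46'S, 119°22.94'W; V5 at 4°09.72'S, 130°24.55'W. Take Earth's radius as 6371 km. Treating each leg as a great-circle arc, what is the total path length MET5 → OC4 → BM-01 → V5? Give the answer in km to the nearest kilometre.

MET5: φ = -21.24433°, λ = -121.63350°
OC4: φ = -15.96917°, λ = -120.63800°
BM-01: φ = -18.24100°, λ = -119.38233°
V5: φ = -4.16200°, λ = -130.40917°
MET5→OC4: c = 0.093529 rad, d = 595.87 km
OC4→BM-01: c = 0.044843 rad, d = 285.69 km
BM-01→V5: c = 0.309543 rad, d = 1972.10 km
Total = 595.87 + 285.69 + 1972.10 = 2853.66 km

2854 km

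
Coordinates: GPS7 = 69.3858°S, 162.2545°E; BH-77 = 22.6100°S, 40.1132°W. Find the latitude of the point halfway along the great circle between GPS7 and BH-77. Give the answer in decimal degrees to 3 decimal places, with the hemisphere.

65.119°S

Bx = cos φ₂ cos Δλ = -0.853686,  By = cos φ₂ sin Δλ = 0.351301
φₘ = atan2(sin φ₁ + sin φ₂, √((cos φ₁ + Bx)² + By²)) = -65.11883°
λₘ = λ₁ + atan2(By, cos φ₁ + Bx) = -52.75073°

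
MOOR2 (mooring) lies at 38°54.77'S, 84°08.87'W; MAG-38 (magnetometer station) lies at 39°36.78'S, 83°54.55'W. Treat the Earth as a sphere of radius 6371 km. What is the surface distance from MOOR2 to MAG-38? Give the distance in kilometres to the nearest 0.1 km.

MOOR2: φ = -38.91283°, λ = -84.14783°
MAG-38: φ = -39.61300°, λ = -83.90917°
Δφ = -0.7002°,  Δλ = 0.2387°
a = sin²(Δφ/2) + cos φ₁ cos φ₂ sin²(Δλ/2) = 0.000040
c = 2·arcsin(√a) = 0.012639 rad = 0.7241°
d = R·c = 6371 × 0.012639 = 80.5 km

80.5 km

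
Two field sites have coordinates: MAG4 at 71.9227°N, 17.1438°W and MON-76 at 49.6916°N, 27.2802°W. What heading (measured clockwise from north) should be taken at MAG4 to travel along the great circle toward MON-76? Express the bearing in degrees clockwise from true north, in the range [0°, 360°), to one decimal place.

197.2°

Δλ = -10.1364°
y = sin Δλ · cos φ₂ = -0.113850
x = cos φ₁ sin φ₂ − sin φ₁ cos φ₂ cos Δλ = -0.368745
θ = atan2(y, x) = -162.8420° → 197.1580° (mod 360°)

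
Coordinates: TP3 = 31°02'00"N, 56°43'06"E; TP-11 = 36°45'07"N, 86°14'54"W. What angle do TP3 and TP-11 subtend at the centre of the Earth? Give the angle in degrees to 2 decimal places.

TP3: φ = +31.03333°, λ = +56.71833°
TP-11: φ = +36.75194°, λ = -86.24833°
Δφ = 5.7186°,  Δλ = -142.9667°
a = sin²(Δφ/2) + cos φ₁ cos φ₂ sin²(Δλ/2) = 0.619796
c = 2·arcsin(√a) = 1.812741 rad = 103.8624°

103.86°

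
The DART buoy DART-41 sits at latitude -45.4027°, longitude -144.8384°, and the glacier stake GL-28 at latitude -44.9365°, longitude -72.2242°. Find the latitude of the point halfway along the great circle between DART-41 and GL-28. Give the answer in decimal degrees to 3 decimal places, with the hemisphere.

51.302°S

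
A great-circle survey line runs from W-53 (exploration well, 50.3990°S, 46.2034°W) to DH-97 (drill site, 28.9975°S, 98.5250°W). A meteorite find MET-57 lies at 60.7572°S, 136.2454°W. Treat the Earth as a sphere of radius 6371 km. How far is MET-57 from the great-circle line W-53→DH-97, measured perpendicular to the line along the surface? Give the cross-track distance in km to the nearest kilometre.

4279 km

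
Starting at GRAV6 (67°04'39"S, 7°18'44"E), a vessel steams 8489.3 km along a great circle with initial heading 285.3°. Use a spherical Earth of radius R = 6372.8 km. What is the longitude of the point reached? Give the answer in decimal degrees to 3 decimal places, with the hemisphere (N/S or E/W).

63.387°W

GRAV6: φ = -67.07750°, λ = +7.31222°
δ = d/R = 8489.3/6372.8 = 1.332115 rad
φ₂ = arcsin(sin φ₁ cos δ + cos φ₁ sin δ cos θ)
   = arcsin(-0.92103·0.23642 + 0.38949·0.97165·0.26387) = -6.77041°
λ₂ = λ₁ + atan2(sin θ sin δ cos φ₁, cos δ − sin φ₁ sin φ₂) = -63.38661°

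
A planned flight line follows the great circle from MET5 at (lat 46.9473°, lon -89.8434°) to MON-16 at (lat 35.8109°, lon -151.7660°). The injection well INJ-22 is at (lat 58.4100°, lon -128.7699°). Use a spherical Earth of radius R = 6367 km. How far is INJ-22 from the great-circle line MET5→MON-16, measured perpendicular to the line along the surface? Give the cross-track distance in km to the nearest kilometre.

δ₁₃ = central angle MET5→INJ-22 = 0.449537 rad  (haversine)
θ₁₃ = bearing MET5→INJ-22 = 310.762°,  θ₁₂ = bearing MET5→MON-16 = 279.562°
dₓₜ = R·arcsin(sin δ₁₃ · sin(θ₁₃ − θ₁₂)) = 6367·arcsin(0.43455·sin(31.200°)) = 1445.661 km
|dₓₜ| = 1445.661 km

1446 km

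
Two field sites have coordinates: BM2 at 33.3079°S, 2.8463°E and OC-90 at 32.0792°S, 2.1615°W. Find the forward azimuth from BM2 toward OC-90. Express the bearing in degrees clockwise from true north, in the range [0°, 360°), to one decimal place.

Δλ = -5.0078°
y = sin Δλ · cos φ₂ = -0.073963
x = cos φ₁ sin φ₂ − sin φ₁ cos φ₂ cos Δλ = 0.019667
θ = atan2(y, x) = -75.1094° → 284.8906° (mod 360°)

284.9°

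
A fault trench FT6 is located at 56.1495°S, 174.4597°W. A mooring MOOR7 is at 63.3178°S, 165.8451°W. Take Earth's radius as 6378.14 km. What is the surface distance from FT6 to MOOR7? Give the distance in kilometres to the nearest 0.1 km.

931.2 km

Δφ = -7.1683°,  Δλ = 8.6146°
a = sin²(Δφ/2) + cos φ₁ cos φ₂ sin²(Δλ/2) = 0.005319
c = 2·arcsin(√a) = 0.145993 rad = 8.3648°
d = R·c = 6378.14 × 0.145993 = 931.2 km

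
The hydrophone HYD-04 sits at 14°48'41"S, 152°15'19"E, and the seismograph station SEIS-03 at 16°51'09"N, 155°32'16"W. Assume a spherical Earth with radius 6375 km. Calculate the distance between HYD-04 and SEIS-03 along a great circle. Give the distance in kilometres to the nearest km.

HYD-04: φ = -14.81139°, λ = +152.25528°
SEIS-03: φ = +16.85250°, λ = -155.53778°
Δφ = 31.6639°,  Δλ = 52.2069°
a = sin²(Δφ/2) + cos φ₁ cos φ₂ sin²(Δλ/2) = 0.253553
c = 2·arcsin(√a) = 1.055383 rad = 60.4690°
d = R·c = 6375 × 1.055383 = 6728.1 km

6728 km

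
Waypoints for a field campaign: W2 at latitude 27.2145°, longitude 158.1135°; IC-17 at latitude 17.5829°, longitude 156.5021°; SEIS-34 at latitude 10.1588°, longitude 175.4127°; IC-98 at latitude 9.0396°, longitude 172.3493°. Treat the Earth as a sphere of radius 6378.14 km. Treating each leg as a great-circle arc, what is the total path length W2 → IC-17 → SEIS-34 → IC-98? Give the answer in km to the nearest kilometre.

W2→IC-17: c = 0.170095 rad, d = 1084.89 km
IC-17→SEIS-34: c = 0.345310 rad, d = 2202.43 km
SEIS-34→IC-98: c = 0.056219 rad, d = 358.58 km
Total = 1084.89 + 2202.43 + 358.58 = 3645.90 km

3646 km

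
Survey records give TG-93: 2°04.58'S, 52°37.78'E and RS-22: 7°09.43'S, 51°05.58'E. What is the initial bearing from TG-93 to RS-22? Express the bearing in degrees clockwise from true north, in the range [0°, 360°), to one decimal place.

TG-93: φ = -2.07633°, λ = +52.62967°
RS-22: φ = -7.15717°, λ = +51.09300°
Δλ = -1.5367°
y = sin Δλ · cos φ₂ = -0.026608
x = cos φ₁ sin φ₂ − sin φ₁ cos φ₂ cos Δλ = -0.088574
θ = atan2(y, x) = -163.2797° → 196.7203° (mod 360°)

196.7°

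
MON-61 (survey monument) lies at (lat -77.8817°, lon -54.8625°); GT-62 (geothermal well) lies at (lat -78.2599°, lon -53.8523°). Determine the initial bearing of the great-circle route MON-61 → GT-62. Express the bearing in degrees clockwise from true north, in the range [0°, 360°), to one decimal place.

Δλ = 1.0102°
y = sin Δλ · cos φ₂ = 0.003587
x = cos φ₁ sin φ₂ − sin φ₁ cos φ₂ cos Δλ = -0.006632
θ = atan2(y, x) = 151.5896° → 151.5896° (mod 360°)

151.6°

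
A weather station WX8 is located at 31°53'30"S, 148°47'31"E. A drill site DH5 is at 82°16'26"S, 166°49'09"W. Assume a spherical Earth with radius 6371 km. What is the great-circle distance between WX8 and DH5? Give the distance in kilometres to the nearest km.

WX8: φ = -31.89167°, λ = +148.79194°
DH5: φ = -82.27389°, λ = -166.81917°
Δφ = -50.3822°,  Δλ = 44.3889°
a = sin²(Δφ/2) + cos φ₁ cos φ₂ sin²(Δλ/2) = 0.197456
c = 2·arcsin(√a) = 0.920921 rad = 52.7649°
d = R·c = 6371 × 0.920921 = 5867.2 km

5867 km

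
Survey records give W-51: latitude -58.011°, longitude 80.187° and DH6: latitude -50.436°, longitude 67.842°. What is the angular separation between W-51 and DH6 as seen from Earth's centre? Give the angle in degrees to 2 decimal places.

Δφ = 7.5750°,  Δλ = -12.3450°
a = sin²(Δφ/2) + cos φ₁ cos φ₂ sin²(Δλ/2) = 0.008264
c = 2·arcsin(√a) = 0.182069 rad = 10.4318°

10.43°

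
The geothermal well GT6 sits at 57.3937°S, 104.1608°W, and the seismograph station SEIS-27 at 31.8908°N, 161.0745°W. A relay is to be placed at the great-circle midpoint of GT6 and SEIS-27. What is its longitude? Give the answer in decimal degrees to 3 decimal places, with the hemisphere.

139.524°W

Bx = cos φ₂ cos Δλ = 0.463501,  By = cos φ₂ sin Δλ = -0.711381
φₘ = atan2(sin φ₁ + sin φ₂, √((cos φ₁ + Bx)² + By²)) = -14.33439°
λₘ = λ₁ + atan2(By, cos φ₁ + Bx) = -139.52424°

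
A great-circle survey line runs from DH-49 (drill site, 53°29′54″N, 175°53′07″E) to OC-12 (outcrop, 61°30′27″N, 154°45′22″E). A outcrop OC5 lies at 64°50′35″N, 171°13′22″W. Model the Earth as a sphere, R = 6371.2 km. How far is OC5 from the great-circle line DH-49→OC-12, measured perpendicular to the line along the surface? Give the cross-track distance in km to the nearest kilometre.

DH-49: φ = +53.49833°, λ = +175.88528°
OC-12: φ = +61.50750°, λ = +154.75611°
OC5: φ = +64.84306°, λ = -171.22278°
δ₁₃ = central angle DH-49→OC5 = 0.228147 rad  (haversine)
θ₁₃ = bearing DH-49→OC5 = 24.793°,  θ₁₂ = bearing DH-49→OC-12 = 313.836°
dₓₜ = R·arcsin(sin δ₁₃ · sin(θ₁₃ − θ₁₂)) = 6371.2·arcsin(0.22617·sin(-289.043°)) = 1372.731 km
|dₓₜ| = 1372.731 km

1373 km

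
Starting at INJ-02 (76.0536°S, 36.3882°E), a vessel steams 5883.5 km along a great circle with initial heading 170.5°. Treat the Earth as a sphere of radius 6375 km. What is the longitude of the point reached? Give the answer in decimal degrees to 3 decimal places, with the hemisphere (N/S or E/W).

δ = d/R = 5883.5/6375 = 0.922902 rad
φ₂ = arcsin(sin φ₁ cos δ + cos φ₁ sin δ cos θ)
   = arcsin(-0.97052·0.60351 + 0.24101·0.79736·-0.98629) = -50.82833°
λ₂ = λ₁ + atan2(sin θ sin δ cos φ₁, cos δ − sin φ₁ sin φ₂) = -155.63732°

155.637°W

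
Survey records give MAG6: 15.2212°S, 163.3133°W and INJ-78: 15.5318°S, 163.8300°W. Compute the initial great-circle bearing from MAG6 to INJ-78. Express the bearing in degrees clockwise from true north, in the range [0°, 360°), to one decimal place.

238.0°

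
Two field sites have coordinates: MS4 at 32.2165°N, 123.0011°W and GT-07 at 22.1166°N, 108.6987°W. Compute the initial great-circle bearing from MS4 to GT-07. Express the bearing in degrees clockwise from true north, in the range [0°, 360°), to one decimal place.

125.0°

Δλ = 14.3024°
y = sin Δλ · cos φ₂ = 0.228862
x = cos φ₁ sin φ₂ − sin φ₁ cos φ₂ cos Δλ = -0.160057
θ = atan2(y, x) = 124.9674° → 124.9674° (mod 360°)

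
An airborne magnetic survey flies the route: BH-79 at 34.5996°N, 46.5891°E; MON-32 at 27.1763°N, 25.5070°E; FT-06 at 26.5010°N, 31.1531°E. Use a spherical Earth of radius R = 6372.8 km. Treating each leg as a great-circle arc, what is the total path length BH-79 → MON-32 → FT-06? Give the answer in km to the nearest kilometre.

BH-79→MON-32: c = 0.340449 rad, d = 2169.61 km
MON-32→FT-06: c = 0.088706 rad, d = 565.31 km
Total = 2169.61 + 565.31 = 2734.92 km

2735 km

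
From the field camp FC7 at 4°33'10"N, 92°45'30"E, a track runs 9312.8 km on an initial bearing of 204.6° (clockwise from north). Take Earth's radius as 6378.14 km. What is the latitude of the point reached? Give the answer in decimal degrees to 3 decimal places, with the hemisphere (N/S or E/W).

FC7: φ = +4.55278°, λ = +92.75833°
δ = d/R = 9312.8/6378.14 = 1.460112 rad
φ₂ = arcsin(sin φ₁ cos δ + cos φ₁ sin δ cos θ)
   = arcsin(0.07938·0.11046 + 0.99684·0.99388·-0.90924) = -63.13237°
λ₂ = λ₁ + atan2(sin θ sin δ cos φ₁, cos δ − sin φ₁ sin φ₂) = 26.48440°

63.132°S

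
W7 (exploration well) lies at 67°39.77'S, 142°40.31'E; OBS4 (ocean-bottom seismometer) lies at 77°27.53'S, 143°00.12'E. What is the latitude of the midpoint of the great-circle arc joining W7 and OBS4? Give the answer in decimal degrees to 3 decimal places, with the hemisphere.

W7: φ = -67.66283°, λ = +142.67183°
OBS4: φ = -77.45883°, λ = +143.00200°
Bx = cos φ₂ cos Δλ = 0.217137,  By = cos φ₂ sin Δλ = 0.001251
φₘ = atan2(sin φ₁ + sin φ₂, √((cos φ₁ + Bx)² + By²)) = -72.56090°
λₘ = λ₁ + atan2(By, cos φ₁ + Bx) = 142.79188°

72.561°S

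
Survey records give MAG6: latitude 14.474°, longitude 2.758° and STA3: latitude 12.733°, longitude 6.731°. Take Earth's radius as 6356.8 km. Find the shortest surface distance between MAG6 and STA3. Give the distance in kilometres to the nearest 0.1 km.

469.9 km

Δφ = -1.7410°,  Δλ = 3.9730°
a = sin²(Δφ/2) + cos φ₁ cos φ₂ sin²(Δλ/2) = 0.001366
c = 2·arcsin(√a) = 0.073926 rad = 4.2357°
d = R·c = 6356.8 × 0.073926 = 469.9 km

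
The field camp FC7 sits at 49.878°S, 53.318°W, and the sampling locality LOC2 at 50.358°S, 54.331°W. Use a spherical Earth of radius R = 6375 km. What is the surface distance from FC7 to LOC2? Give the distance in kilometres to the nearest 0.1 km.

Δφ = -0.4800°,  Δλ = -1.0130°
a = sin²(Δφ/2) + cos φ₁ cos φ₂ sin²(Δλ/2) = 0.000050
c = 2·arcsin(√a) = 0.014096 rad = 0.8076°
d = R·c = 6375 × 0.014096 = 89.9 km

89.9 km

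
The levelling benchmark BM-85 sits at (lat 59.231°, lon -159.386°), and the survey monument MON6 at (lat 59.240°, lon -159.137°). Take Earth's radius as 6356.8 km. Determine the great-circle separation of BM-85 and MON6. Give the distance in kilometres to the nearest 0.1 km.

Δφ = 0.0090°,  Δλ = 0.2490°
a = sin²(Δφ/2) + cos φ₁ cos φ₂ sin²(Δλ/2) = 0.000001
c = 2·arcsin(√a) = 0.002228 rad = 0.1277°
d = R·c = 6356.8 × 0.002228 = 14.2 km

14.2 km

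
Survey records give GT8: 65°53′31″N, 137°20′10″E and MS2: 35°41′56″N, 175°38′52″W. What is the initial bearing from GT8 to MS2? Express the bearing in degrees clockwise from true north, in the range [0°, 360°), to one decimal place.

114.2°

GT8: φ = +65.89194°, λ = +137.33611°
MS2: φ = +35.69889°, λ = -175.64778°
Δλ = 47.0161°
y = sin Δλ · cos φ₂ = 0.594084
x = cos φ₁ sin φ₂ − sin φ₁ cos φ₂ cos Δλ = -0.267040
θ = atan2(y, x) = 114.2039° → 114.2039° (mod 360°)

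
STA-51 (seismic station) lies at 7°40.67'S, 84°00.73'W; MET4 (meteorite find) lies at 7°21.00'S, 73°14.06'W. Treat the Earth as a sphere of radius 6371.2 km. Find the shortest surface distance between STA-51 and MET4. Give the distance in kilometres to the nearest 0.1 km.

STA-51: φ = -7.67783°, λ = -84.01217°
MET4: φ = -7.35000°, λ = -73.23433°
Δφ = 0.3278°,  Δλ = 10.7778°
a = sin²(Δφ/2) + cos φ₁ cos φ₂ sin²(Δλ/2) = 0.008677
c = 2·arcsin(√a) = 0.186576 rad = 10.6900°
d = R·c = 6371.2 × 0.186576 = 1188.7 km

1188.7 km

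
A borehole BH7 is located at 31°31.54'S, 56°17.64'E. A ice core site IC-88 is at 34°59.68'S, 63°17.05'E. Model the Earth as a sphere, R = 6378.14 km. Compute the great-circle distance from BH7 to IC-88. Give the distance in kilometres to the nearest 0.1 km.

BH7: φ = -31.52567°, λ = +56.29400°
IC-88: φ = -34.99467°, λ = +63.28417°
Δφ = -3.4690°,  Δλ = 6.9902°
a = sin²(Δφ/2) + cos φ₁ cos φ₂ sin²(Δλ/2) = 0.003511
c = 2·arcsin(√a) = 0.118583 rad = 6.7943°
d = R·c = 6378.14 × 0.118583 = 756.3 km

756.3 km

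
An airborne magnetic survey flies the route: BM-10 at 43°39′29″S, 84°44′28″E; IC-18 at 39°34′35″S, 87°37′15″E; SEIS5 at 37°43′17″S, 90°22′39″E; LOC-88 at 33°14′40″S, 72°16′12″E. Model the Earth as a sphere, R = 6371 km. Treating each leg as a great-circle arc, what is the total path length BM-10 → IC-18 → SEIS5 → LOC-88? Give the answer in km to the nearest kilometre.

2539 km

BM-10: φ = -43.65806°, λ = +84.74111°
IC-18: φ = -39.57639°, λ = +87.62083°
SEIS5: φ = -37.72139°, λ = +90.37750°
LOC-88: φ = -33.24444°, λ = +72.27000°
BM-10→IC-18: c = 0.080527 rad, d = 513.04 km
IC-18→SEIS5: c = 0.049595 rad, d = 315.97 km
SEIS5→LOC-88: c = 0.268439 rad, d = 1710.23 km
Total = 513.04 + 315.97 + 1710.23 = 2539.23 km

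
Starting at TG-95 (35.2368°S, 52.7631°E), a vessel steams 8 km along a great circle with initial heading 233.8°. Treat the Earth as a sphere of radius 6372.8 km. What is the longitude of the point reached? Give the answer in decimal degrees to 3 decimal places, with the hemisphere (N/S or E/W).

δ = d/R = 8/6372.8 = 0.001255 rad
φ₂ = arcsin(sin φ₁ cos δ + cos φ₁ sin δ cos θ)
   = arcsin(-0.57696·1.00000 + 0.81677·0.00126·-0.59061) = -35.27926°
λ₂ = λ₁ + atan2(sin θ sin δ cos φ₁, cos δ − sin φ₁ sin φ₂) = 52.69200°

52.692°E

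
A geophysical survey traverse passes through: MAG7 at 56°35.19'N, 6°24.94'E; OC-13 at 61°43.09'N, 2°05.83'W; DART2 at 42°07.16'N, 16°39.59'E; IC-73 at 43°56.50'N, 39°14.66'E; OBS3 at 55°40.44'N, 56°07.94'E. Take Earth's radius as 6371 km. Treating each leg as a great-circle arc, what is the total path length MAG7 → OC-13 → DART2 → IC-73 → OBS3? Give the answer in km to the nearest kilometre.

MAG7: φ = +56.58650°, λ = +6.41567°
OC-13: φ = +61.71817°, λ = -2.09717°
DART2: φ = +42.11933°, λ = +16.65983°
IC-73: φ = +43.94167°, λ = +39.24433°
OBS3: φ = +55.67400°, λ = +56.13233°
MAG7→OC-13: c = 0.117394 rad, d = 747.92 km
OC-13→DART2: c = 0.393952 rad, d = 2509.87 km
DART2→IC-73: c = 0.288974 rad, d = 1841.05 km
IC-73→OBS3: c = 0.278031 rad, d = 1771.34 km
Total = 747.92 + 2509.87 + 1841.05 + 1771.34 = 6870.18 km

6870 km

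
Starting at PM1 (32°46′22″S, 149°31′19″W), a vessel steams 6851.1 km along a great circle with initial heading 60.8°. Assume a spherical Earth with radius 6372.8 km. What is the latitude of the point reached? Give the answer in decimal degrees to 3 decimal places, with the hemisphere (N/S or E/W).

PM1: φ = -32.77278°, λ = -149.52194°
δ = d/R = 6851.1/6372.8 = 1.075053 rad
φ₂ = arcsin(sin φ₁ cos δ + cos φ₁ sin δ cos θ)
   = arcsin(-0.54131·0.47569 + 0.84082·0.87962·0.48786) = 5.93091°
λ₂ = λ₁ + atan2(sin θ sin δ cos φ₁, cos δ − sin φ₁ sin φ₂) = -98.99100°

5.931°N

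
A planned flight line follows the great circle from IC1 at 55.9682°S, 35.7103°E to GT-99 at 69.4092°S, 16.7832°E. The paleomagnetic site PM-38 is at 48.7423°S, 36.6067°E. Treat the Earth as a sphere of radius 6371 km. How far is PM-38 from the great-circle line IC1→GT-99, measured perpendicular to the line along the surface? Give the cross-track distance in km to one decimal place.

274.8 km

δ₁₃ = central angle IC1→PM-38 = 0.126474 rad  (haversine)
θ₁₃ = bearing IC1→PM-38 = 4.691°,  θ₁₂ = bearing IC1→GT-99 = 204.684°
dₓₜ = R·arcsin(sin δ₁₃ · sin(θ₁₃ − θ₁₂)) = 6371·arcsin(0.12614·sin(-199.993°)) = 274.842 km
|dₓₜ| = 274.842 km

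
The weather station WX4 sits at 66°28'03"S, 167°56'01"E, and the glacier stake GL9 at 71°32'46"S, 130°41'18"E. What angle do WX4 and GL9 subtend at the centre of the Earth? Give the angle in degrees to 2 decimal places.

WX4: φ = -66.46750°, λ = +167.93361°
GL9: φ = -71.54611°, λ = +130.68833°
Δφ = -5.0786°,  Δλ = -37.2453°
a = sin²(Δφ/2) + cos φ₁ cos φ₂ sin²(Δλ/2) = 0.014851
c = 2·arcsin(√a) = 0.244336 rad = 13.9994°

14.00°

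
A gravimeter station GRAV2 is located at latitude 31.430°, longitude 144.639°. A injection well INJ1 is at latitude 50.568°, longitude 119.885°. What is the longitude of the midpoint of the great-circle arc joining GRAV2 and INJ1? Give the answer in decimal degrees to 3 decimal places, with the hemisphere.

134.104°E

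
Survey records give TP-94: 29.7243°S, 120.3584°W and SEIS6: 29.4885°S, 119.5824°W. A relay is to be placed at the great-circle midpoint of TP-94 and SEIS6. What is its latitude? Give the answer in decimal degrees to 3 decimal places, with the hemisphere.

29.607°S

Bx = cos φ₂ cos Δλ = 0.870375,  By = cos φ₂ sin Δλ = 0.011789
φₘ = atan2(sin φ₁ + sin φ₂, √((cos φ₁ + Bx)² + By²)) = -29.60696°
λₘ = λ₁ + atan2(By, cos φ₁ + Bx) = -119.96995°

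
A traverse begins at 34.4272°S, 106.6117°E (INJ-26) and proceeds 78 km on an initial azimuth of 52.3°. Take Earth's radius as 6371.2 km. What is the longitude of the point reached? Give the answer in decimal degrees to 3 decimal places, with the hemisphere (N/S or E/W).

δ = d/R = 78/6371.2 = 0.012243 rad
φ₂ = arcsin(sin φ₁ cos δ + cos φ₁ sin δ cos θ)
   = arcsin(-0.56536·0.99993 + 0.82485·0.01224·0.61153) = -33.99642°
λ₂ = λ₁ + atan2(sin θ sin δ cos φ₁, cos δ − sin φ₁ sin φ₂) = 107.28112°

107.281°E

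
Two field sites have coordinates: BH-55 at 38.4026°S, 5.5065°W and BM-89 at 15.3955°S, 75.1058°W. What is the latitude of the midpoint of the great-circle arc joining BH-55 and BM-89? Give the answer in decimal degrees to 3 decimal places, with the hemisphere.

Bx = cos φ₂ cos Δλ = 0.336075,  By = cos φ₂ sin Δλ = -0.903645
φₘ = atan2(sin φ₁ + sin φ₂, √((cos φ₁ + Bx)² + By²)) = -31.64202°
λₘ = λ₁ + atan2(By, cos φ₁ + Bx) = -44.41047°

31.642°S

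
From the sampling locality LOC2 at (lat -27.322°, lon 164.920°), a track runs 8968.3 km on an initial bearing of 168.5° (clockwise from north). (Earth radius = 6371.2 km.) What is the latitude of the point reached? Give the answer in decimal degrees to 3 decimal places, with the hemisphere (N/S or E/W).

δ = d/R = 8968.3/6371.2 = 1.407631 rad
φ₂ = arcsin(sin φ₁ cos δ + cos φ₁ sin δ cos θ)
   = arcsin(-0.45899·0.16244 + 0.88844·0.98672·-0.97992) = -69.00336°
λ₂ = λ₁ + atan2(sin θ sin δ cos φ₁, cos δ − sin φ₁ sin φ₂) = -48.37958°

69.003°S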